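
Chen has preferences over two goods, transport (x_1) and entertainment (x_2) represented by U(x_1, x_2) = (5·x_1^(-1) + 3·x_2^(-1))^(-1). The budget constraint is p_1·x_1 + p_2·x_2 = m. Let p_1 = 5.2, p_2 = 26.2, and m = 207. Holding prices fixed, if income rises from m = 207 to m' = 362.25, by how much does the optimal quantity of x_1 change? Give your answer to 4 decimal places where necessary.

Δx_1* = 10.9014

MRS = MU_x_1/MU_x_2 = (5/3)·(x_2/x_1)^(2). Set equal to p_1/p_2.
Solve for the ratio: x_2/x_1 = [(3/5)·p_1/p_2]^(0.5).
Substitute x_2 = (x_2/x_1)·x_1 into the budget: x_1* = m/(p_1 + p_2·(x_2/x_1)).
Numerically x_2/x_1 = 0.345085, so x_1* = 207/(5.2 + 26.2·0.345085) = 14.5353.
At m' = 362.25: x_1* = 25.4367. Change: 25.4367 − 14.5353 = 10.9014.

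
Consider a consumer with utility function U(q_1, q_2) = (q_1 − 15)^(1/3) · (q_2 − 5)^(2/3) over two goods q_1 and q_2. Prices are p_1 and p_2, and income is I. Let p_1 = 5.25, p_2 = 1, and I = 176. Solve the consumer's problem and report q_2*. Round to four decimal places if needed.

q_2* = 66.5

This is Cobb-Douglas in (q_1−15, q_2−5): tangency gives 1/3·p_2·(q_2−5) = 2/3·p_1·(q_1−15).
Substituting into the budget: q_1* = 15 + 1/3·(I − 15·p_1 − 5·p_2)/p_1, and q_2* = 5 + 2/3·(…)/p_2.
Discretionary income = 176 − 15·5.25 − 5·1 = 92.25; q_2* = 5 + 2/3·92.25/1 = 66.5.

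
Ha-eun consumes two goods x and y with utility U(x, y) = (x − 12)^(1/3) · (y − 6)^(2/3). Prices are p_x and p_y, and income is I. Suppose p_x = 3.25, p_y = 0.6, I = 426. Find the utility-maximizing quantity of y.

Let x' = x−12, y' = y−6. MRS = (1/2)·y'/x' = p_x/p_y.
After buying the subsistence bundle (12, 6), a share 1/3 of the remaining income goes to x: x* = 12 + 1/3·(I − 12p_x − 6p_y)/p_x.
Discretionary income = 426 − 12·3.25 − 6·0.6 = 383.4; y* = 6 + 2/3·383.4/0.6 = 432.

y* = 432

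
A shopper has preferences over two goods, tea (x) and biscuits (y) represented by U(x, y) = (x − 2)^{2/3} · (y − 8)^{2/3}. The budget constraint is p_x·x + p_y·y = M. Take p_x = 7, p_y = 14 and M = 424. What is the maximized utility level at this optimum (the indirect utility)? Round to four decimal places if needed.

MRS = (y−8)/(x−2). Tangency with p_x/p_y gives y−8 = (p_x/p_y)·(x−2).
Substituting into the budget: x* = 2 + 0.5·(M − 2·p_x − 8·p_y)/p_x, and y* = 8 + 0.5·(…)/p_y.
Discretionary income = 424 − 2·7 − 8·14 = 298; x* = 2 + 0.5·298/7 = 23.2857; y* = 8 + 0.5·298/14 = 18.6429.
Utility at the optimum: U(23.2857, 18.6429) = 37.1619.

V = 37.1619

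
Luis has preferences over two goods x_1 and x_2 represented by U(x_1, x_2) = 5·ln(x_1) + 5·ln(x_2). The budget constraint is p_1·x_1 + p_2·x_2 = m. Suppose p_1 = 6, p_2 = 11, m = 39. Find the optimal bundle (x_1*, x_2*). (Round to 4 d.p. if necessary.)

x_1* = 3.25, x_2* = 1.7727

Demand: x_1*(p_1,p_2,m) = 0.5·m/p_1 and x_2* = 0.5·m/p_2.
At p_1=6, p_2=11, m=39: x_1* = 0.5·39/6 = 3.25, x_2* = 1.7727.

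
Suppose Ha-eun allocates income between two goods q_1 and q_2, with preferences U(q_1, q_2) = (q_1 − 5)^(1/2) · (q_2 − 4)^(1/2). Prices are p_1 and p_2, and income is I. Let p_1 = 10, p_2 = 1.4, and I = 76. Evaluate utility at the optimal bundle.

Discretionary income = 76 − 5·10 − 4·1.4 = 20.4; q_1* = 5 + 0.5·20.4/10 = 6.02; q_2* = 4 + 0.5·20.4/1.4 = 11.2857.
Utility at the optimum: U(6.02, 11.2857) = 2.7261.

V = 2.7261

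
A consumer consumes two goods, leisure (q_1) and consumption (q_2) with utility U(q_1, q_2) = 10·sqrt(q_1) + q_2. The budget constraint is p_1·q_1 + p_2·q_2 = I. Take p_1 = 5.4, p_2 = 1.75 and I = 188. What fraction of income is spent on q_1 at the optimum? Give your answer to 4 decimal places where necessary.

Utility is quasi-linear in q_2; the FOC for q_1 is 5/√q_1 = p_1/p_2.
Thus q_1* = (5·p_2/p_1)² — independent of I — with the rest of income spent on q_2.
Plugging in: q_1* = (5·1.75/5.4)² = 2.6256, q_2* = 99.3267.
Expenditure on q_1: 5.4·2.6256 = 14.1782; share = 0.0754.

share on q_1 = 0.0754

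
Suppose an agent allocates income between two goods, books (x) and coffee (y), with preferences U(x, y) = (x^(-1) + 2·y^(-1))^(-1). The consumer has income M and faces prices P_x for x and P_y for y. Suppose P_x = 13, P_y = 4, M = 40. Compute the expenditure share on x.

Substitute y = (y/x)·x into the budget: x* = M/(P_x + P_y·(y/x)).
Numerically y/x = 2.54951, so x* = 40/(13 + 4·2.54951) = 1.7243 and y* = 2.54951·1.7243 = 4.3961.
Expenditure on x: 13·1.7243 = 22.4157; share = 0.5604.

share on x = 0.5604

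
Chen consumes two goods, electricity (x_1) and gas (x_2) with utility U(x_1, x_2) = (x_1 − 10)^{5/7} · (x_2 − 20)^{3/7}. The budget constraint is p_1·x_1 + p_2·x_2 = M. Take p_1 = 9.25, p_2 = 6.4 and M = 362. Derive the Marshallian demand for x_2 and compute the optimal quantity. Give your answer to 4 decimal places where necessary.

x_2* = 28.291

Discretionary income = 362 − 10·9.25 − 20·6.4 = 141.5; x_2* = 20 + 0.375·141.5/6.4 = 28.291.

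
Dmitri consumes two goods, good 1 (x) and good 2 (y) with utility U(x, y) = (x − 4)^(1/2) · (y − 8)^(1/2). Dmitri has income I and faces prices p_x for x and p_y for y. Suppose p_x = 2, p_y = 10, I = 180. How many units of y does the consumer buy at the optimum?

y* = 12.6

Let x' = x−4, y' = y−8. MRS = y'/x' = p_x/p_y.
After buying the subsistence bundle (4, 8), a share 0.5 of the remaining income goes to x: x* = 4 + 0.5·(I − 4p_x − 8p_y)/p_x.
Discretionary income = 180 − 4·2 − 8·10 = 92; y* = 8 + 0.5·92/10 = 12.6.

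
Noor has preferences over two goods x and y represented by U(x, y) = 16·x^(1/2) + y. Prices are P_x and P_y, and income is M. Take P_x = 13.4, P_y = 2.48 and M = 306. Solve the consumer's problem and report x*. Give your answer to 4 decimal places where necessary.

x* = 2.1922

Thus x* = (8·P_y/P_x)² — independent of M — with the rest of income spent on y.
Plugging in: x* = (8·2.48/13.4)² = 2.1922.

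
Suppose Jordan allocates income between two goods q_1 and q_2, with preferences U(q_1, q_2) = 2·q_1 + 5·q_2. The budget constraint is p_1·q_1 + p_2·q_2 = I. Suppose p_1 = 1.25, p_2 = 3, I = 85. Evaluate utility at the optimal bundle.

V = 141.6667

q_2 gives more utility per dollar, so spend all income on q_2: q_2* = I/p_2, q_1* = 0.
Numerically: q_1* = 0, q_2* = 28.3333.
Utility at the optimum: U(0, 28.3333) = 141.6667.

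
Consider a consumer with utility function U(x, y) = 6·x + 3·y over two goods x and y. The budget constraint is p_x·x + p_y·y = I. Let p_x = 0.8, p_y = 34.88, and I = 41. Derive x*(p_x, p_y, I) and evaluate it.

x* = 51.25

Linear utility — the consumer picks whichever good has higher MU/price: 6/0.8 = 7.5 vs 3/34.88 = 0.086.
x gives more utility per dollar, so spend all income on x: x* = I/p_x, y* = 0.
Numerically: x* = 51.25, y* = 0.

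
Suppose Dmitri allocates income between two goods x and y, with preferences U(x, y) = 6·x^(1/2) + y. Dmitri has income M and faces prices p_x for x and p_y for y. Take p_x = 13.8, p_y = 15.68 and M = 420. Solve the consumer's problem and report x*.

Thus x* = (3·p_y/p_x)² — independent of M — with the rest of income spent on y.
Plugging in: x* = (3·15.68/13.8)² = 11.6192.

x* = 11.6192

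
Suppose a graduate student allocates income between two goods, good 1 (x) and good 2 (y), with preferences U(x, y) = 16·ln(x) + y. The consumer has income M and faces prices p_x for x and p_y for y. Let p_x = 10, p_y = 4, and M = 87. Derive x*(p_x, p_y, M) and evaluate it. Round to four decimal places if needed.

x* = 6.4

MU_x = 16/x, MU_y = 1. Tangency: 16/x = p_x/p_y.
So x*(p_x,p_y) = 16·p_y/p_x, independent of income; and y* = (M − 16·p_y)/p_y.
At the given prices: x* = 16·4/10 = 6.4.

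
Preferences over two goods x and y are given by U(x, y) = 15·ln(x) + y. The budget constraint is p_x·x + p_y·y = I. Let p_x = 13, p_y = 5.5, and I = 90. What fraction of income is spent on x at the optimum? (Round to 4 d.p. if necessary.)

share on x = 0.9167

Set MRS = p_x/p_y: (15/x)/1 = p_x/p_y.
So x*(p_x,p_y) = 15·p_y/p_x, independent of income; and y* = (I − 15·p_y)/p_y.
At the given prices: x* = 15·5.5/13 = 6.3462, and y* = 1.3636.
Expenditure on x: 13·6.3462 = 82.5; share = 0.9167.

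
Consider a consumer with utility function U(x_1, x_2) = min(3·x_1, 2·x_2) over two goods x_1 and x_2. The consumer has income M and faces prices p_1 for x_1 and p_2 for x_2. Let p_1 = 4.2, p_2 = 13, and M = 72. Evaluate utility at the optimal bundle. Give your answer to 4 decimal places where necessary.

V = 9.1139

Demand: x_1*(p_1,p_2,M) = 2·M/(2·p_1 + 3·p_2), x_2* = 3·M/(2·p_1 + 3·p_2).
Here 2·4.2 + 3·13 = 47.4, giving x_1* = 3.038 and x_2* = 4.557.
Utility at the optimum: U(3.038, 4.557) = 9.1139.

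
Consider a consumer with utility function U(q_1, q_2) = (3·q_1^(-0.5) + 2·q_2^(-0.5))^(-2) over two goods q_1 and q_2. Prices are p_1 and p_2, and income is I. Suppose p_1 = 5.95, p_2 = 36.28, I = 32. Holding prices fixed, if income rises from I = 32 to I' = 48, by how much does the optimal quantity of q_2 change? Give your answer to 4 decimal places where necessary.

From the CES first-order condition, (3/2)·(q_2/q_1)^(1.5) = p_1/p_2.
Solve for the ratio: q_2/q_1 = [(2/3)·p_1/p_2]^(2/3).
With the ratio pinned down, the budget gives q_1* = I/(p_1 + p_2·(q_2/q_1)) and q_2* = (q_2/q_1)·q_1*.
Numerically q_2/q_1 = 0.228651, so q_1* = 32/(5.95 + 36.28·0.228651) = 2.2463 and q_2* = 0.228651·2.2463 = 0.5136.
At I' = 48: q_2* = 0.7704. Change: 0.7704 − 0.5136 = 0.2568.

Δq_2* = 0.2568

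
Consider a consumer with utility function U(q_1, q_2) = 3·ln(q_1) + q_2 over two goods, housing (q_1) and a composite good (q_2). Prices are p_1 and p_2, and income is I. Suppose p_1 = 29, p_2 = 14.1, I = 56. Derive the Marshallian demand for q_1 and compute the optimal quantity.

q_1* = 1.4586

So q_1*(p_1,p_2) = 3·p_2/p_1, independent of income; and q_2* = (I − 3·p_2)/p_2.
At the given prices: q_1* = 3·14.1/29 = 1.4586.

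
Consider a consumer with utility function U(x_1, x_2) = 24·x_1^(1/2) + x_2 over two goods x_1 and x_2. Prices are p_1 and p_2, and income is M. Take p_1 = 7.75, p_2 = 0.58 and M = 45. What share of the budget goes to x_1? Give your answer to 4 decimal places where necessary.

Thus x_1* = (12·p_2/p_1)² — independent of M — with the rest of income spent on x_2.
Plugging in: x_1* = (12·0.58/7.75)² = 0.8065, x_2* = 66.8094.
Expenditure on x_1: 7.75·0.8065 = 6.2505; share = 0.1389.

share on x_1 = 0.1389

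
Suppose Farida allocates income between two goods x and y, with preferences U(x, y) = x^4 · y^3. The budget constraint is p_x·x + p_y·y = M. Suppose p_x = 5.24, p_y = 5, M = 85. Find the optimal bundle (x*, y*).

x* = 9.2694, y* = 7.2857

The MRS is (4/3)·y/x. Set MRS = p_x/p_y.
Rearranging, p_y·y = (3/4)·p_x·x. Substituting into the budget gives p_x·x·(1 + (3/4)) = M.
Demand: x*(p_x,p_y,M) = 4/7·M/p_x and y* = 3/7·M/p_y.
At p_x=5.24, p_y=5, M=85: x* = 4/7·85/5.24 = 9.2694, y* = 7.2857.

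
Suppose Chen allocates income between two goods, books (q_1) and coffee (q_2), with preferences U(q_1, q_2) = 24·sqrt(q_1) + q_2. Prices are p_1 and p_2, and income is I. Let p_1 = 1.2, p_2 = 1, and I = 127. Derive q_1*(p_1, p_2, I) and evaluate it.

Thus q_1* = (12·p_2/p_1)² — independent of I — with the rest of income spent on q_2.
Plugging in: q_1* = (12·1/1.2)² = 100.

q_1* = 100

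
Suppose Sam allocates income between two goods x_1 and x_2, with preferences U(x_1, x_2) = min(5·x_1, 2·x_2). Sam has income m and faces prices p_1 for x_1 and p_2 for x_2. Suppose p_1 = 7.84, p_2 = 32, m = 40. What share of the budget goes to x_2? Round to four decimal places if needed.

With perfect complements, no substitution: consume in ratio x_1:x_2 = 2:5.
Budget: p_1·x_1 + p_2·(5/2)·x_1 = m, so (2·p_1 + 5·p_2)·x_1 = 2·m.
Demand: x_1*(p_1,p_2,m) = 2·m/(2·p_1 + 5·p_2), x_2* = 5·m/(2·p_1 + 5·p_2).
Here 2·7.84 + 5·32 = 175.68, giving x_1* = 0.4554 and x_2* = 1.1384.
Expenditure on x_2: 32·1.1384 = 36.4299; share = 0.9107.

share on x_2 = 0.9107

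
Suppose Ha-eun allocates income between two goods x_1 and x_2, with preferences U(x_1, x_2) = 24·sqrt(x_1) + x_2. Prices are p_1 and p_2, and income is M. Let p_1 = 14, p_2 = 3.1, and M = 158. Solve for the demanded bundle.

x_1* = 7.0604, x_2* = 19.082

Set MRS = p_1/p_2: 12·x_1^(−1/2) = p_1/p_2.
Solve: √x_1 = 12·p_2/p_1, so x_1*(p_1,p_2) = (12·p_2/p_1)², and x_2* = (M − p_1·x_1*)/p_2.
Plugging in: x_1* = (12·3.1/14)² = 7.0604, x_2* = 19.082.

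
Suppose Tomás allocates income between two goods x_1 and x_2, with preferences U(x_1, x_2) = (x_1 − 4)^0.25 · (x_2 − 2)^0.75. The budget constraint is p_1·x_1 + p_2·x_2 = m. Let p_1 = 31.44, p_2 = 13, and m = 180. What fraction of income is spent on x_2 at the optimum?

Substituting into the budget: x_1* = 4 + 0.25·(m − 4·p_1 − 2·p_2)/p_1, and x_2* = 2 + 0.75·(…)/p_2.
Discretionary income = 180 − 4·31.44 − 2·13 = 28.24; x_1* = 4 + 0.25·28.24/31.44 = 4.2246; x_2* = 2 + 0.75·28.24/13 = 3.6292.
Expenditure on x_2: 13·3.6292 = 47.18; share = 0.2621.

share on x_2 = 0.2621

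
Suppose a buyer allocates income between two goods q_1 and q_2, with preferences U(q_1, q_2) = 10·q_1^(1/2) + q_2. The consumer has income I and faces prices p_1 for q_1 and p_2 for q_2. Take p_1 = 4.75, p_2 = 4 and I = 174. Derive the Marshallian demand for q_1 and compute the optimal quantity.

MU_q_1 = 5/√q_1, MU_q_2 = 1. Tangency: 5/√q_1 = p_1/p_2.
Solve: √q_1 = 5·p_2/p_1, so q_1*(p_1,p_2) = (5·p_2/p_1)², and q_2* = (I − p_1·q_1*)/p_2.
Plugging in: q_1* = (5·4/4.75)² = 17.7285.

q_1* = 17.7285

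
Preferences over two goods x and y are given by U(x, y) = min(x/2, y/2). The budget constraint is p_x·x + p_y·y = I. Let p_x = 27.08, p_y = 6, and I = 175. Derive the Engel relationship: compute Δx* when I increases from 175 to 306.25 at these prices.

Leontief preferences: the optimum is at the kink where x/2 = y/2, i.e. y = x.
Budget: p_x·x + p_y·x = I, so (2·p_x + 2·p_y)·x = 2·I.
Demand: x*(p_x,p_y,I) = 2·I/(2·p_x + 2·p_y), y* = 2·I/(2·p_x + 2·p_y).
Here 2·27.08 + 2·6 = 66.16, giving x* = 5.2902.
At I' = 306.25: x* = 9.2579. Change: 9.2579 − 5.2902 = 3.9677.

Δx* = 3.9677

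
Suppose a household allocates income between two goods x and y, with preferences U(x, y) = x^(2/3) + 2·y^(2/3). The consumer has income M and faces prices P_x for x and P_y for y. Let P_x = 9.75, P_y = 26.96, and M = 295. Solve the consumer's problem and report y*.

Numerically y/x = 0.378394, so x* = 295/(9.75 + 26.96·0.378394) = 14.7859 and y* = 0.378394·14.7859 = 5.5949.

y* = 5.5949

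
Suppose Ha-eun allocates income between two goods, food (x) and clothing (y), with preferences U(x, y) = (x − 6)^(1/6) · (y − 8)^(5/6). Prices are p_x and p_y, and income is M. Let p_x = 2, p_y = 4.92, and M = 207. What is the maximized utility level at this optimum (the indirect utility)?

Let x' = x−6, y' = y−8. MRS = (1/5)·y'/x' = p_x/p_y.
Substituting into the budget: x* = 6 + 1/6·(M − 6·p_x − 8·p_y)/p_x, and y* = 8 + 5/6·(…)/p_y.
Discretionary income = 207 − 6·2 − 8·4.92 = 155.64; x* = 6 + 1/6·155.64/2 = 18.97; y* = 8 + 5/6·155.64/4.92 = 34.3618.
Utility at the optimum: U(18.97, 34.3618) = 23.4226.

V = 23.4226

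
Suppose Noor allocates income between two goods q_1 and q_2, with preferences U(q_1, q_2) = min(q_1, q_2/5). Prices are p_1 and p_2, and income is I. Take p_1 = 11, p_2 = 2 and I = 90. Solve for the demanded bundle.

q_1* = 4.2857, q_2* = 21.4286

With perfect complements, no substitution: consume in ratio q_1:q_2 = 1:5.
Budget: p_1·q_1 + p_2·5·q_1 = I, so (p_1 + 5·p_2)·q_1 = I.
Demand: q_1*(p_1,p_2,I) = I/(p_1 + 5·p_2), q_2* = 5·I/(p_1 + 5·p_2).
Here 11 + 5·2 = 21, giving q_1* = 4.2857 and q_2* = 21.4286.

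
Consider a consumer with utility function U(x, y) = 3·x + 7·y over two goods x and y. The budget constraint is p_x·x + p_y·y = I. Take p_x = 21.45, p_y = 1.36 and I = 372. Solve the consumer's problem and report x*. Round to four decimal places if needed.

x* = 0

Perfect substitutes: compare marginal utility per dollar. 3/p_x vs 7/p_y → 0.1399 vs 5.1471.
y gives more utility per dollar, so spend all income on y: y* = I/p_y, x* = 0.
Numerically: x* = 0, y* = 273.5294.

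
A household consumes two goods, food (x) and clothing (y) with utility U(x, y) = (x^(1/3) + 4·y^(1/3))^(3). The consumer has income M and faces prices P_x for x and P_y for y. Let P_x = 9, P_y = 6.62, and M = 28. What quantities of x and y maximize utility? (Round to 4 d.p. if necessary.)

MRS = MU_x/MU_y = (1/4)·(y/x)^(2/3). Set equal to P_x/P_y.
Solve for the ratio: y/x = [4·P_x/P_y]^(1.5).
With the ratio pinned down, the budget gives x* = M/(P_x + P_y·(y/x)) and y* = (y/x)·x*.
Numerically y/x = 12.681387, so x* = 28/(9 + 6.62·12.681387) = 0.3012 and y* = 12.681387·0.3012 = 3.8201.

x* = 0.3012, y* = 3.8201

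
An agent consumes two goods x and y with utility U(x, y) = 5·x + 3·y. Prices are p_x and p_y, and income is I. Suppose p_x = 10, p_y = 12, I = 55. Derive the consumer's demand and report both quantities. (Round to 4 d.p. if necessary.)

x* = 5.5, y* = 0

x gives more utility per dollar, so spend all income on x: x* = I/p_x, y* = 0.
Numerically: x* = 5.5, y* = 0.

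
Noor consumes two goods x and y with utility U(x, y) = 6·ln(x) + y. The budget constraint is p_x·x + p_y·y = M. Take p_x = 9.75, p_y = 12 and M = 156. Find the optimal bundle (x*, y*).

x* = 7.3846, y* = 7

MU_x = 6/x, MU_y = 1. Tangency: 6/x = p_x/p_y.
So x*(p_x,p_y) = 6·p_y/p_x, independent of income; and y* = (M − 6·p_y)/p_y.
At the given prices: x* = 6·12/9.75 = 7.3846, and y* = 7.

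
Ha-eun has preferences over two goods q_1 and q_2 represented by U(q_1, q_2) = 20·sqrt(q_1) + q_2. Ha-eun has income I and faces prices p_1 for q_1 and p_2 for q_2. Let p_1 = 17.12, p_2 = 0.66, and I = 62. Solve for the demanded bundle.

MU_q_1 = 10/√q_1, MU_q_2 = 1. Tangency: 10/√q_1 = p_1/p_2.
Solve: √q_1 = 10·p_2/p_1, so q_1*(p_1,p_2) = (10·p_2/p_1)², and q_2* = (I − p_1·q_1*)/p_2.
Plugging in: q_1* = (10·0.66/17.12)² = 0.1486, q_2* = 90.0843.

q_1* = 0.1486, q_2* = 90.0843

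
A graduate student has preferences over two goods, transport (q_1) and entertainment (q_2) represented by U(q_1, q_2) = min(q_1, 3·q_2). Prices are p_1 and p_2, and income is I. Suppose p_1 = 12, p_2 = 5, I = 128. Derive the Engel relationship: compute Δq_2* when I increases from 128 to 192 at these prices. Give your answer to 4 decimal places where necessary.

With perfect complements, no substitution: consume in ratio q_1:q_2 = 3:1.
Budget: p_1·q_1 + p_2·(1/3)·q_1 = I, so (3·p_1 + p_2)·q_1 = 3·I.
Demand: q_1*(p_1,p_2,I) = 3·I/(3·p_1 + p_2), q_2* = I/(3·p_1 + p_2).
Here 3·12 + 5 = 41, giving q_2* = 3.122.
At I' = 192: q_2* = 4.6829. Change: 4.6829 − 3.122 = 1.561.

Δq_2* = 1.561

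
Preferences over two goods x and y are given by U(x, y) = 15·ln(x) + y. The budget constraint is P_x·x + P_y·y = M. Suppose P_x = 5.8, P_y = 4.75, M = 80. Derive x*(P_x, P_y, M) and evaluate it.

MU_x = 15/x, MU_y = 1. Tangency: 15/x = P_x/P_y.
So x*(P_x,P_y) = 15·P_y/P_x, independent of income; and y* = (M − 15·P_y)/P_y.
At the given prices: x* = 15·4.75/5.8 = 12.2845.

x* = 12.2845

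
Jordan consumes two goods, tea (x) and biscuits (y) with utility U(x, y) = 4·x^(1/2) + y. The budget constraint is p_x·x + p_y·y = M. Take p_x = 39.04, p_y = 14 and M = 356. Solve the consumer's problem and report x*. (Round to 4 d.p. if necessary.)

x* = 0.5144

Solve: √x = 2·p_y/p_x, so x*(p_x,p_y) = (2·p_y/p_x)², and y* = (M − p_x·x*)/p_y.
Plugging in: x* = (2·14/39.04)² = 0.5144.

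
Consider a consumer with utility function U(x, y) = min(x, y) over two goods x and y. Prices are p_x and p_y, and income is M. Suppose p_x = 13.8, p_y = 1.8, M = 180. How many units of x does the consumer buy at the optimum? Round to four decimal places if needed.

x* = 11.5385

Leontief preferences: the optimum is at the kink where x/1 = y/1, i.e. y = x.
Budget: p_x·x + p_y·x = M, so (p_x + p_y)·x = M.
Demand: x*(p_x,p_y,M) = M/(p_x + p_y), y* = M/(p_x + p_y).
Here 13.8 + 1.8 = 15.6, giving x* = 11.5385.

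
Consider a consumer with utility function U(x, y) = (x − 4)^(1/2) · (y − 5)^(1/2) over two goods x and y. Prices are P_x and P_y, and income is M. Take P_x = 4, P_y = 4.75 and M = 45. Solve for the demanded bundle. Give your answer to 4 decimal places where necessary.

MRS = (y−5)/(x−4). Tangency with P_x/P_y gives y−5 = (P_x/P_y)·(x−4).
Substituting into the budget: x* = 4 + 0.5·(M − 4·P_x − 5·P_y)/P_x, and y* = 5 + 0.5·(…)/P_y.
Discretionary income = 45 − 4·4 − 5·4.75 = 5.25; x* = 4 + 0.5·5.25/4 = 4.6562; y* = 5 + 0.5·5.25/4.75 = 5.5526.

x* = 4.6562, y* = 5.5526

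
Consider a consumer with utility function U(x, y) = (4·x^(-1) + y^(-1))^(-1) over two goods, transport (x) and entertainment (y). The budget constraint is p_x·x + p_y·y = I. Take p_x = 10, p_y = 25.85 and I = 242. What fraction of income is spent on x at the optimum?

share on x = 0.5544

MU_x ∝ 4·x^(-2), MU_y ∝ y^(-2), so MRS = 4·(y/x)^(2) = p_x/p_y.
Hence y/x = ((1/4)·p_x/p_y)^(1/(2)), i.e. raised to the 0.5 power.
With the ratio pinned down, the budget gives x* = I/(p_x + p_y·(y/x)) and y* = (y/x)·x*.
Numerically y/x = 0.310985, so x* = 242/(10 + 25.85·0.310985) = 13.4154 and y* = 0.310985·13.4154 = 4.172.
Expenditure on x: 10·13.4154 = 134.154; share = 0.5544.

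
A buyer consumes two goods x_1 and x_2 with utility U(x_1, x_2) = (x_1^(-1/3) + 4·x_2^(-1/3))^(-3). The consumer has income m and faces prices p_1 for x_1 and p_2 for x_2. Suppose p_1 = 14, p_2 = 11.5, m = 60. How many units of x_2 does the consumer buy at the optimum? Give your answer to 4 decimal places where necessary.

With the ratio pinned down, the budget gives x_1* = m/(p_1 + p_2·(x_2/x_1)) and x_2* = (x_2/x_1)·x_1*.
Numerically x_2/x_1 = 3.278066, so x_1* = 60/(14 + 11.5·3.278066) = 1.1606 and x_2* = 3.278066·1.1606 = 3.8045.

x_2* = 3.8045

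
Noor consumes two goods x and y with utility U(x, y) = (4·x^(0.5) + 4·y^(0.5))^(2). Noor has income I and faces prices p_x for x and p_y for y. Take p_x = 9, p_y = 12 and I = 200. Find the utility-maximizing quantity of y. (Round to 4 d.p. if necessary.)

MU_x ∝ 4·x^(-0.5), MU_y ∝ 4·y^(-0.5), so MRS = (y/x)^(0.5) = p_x/p_y.
Hence y/x = (p_x/p_y)^(1/(0.5)), i.e. raised to the 2 power.
Substitute y = (y/x)·x into the budget: x* = I/(p_x + p_y·(y/x)).
Numerically y/x = 0.5625, so x* = 200/(9 + 12·0.5625) = 12.6984 and y* = 0.5625·12.6984 = 7.1429.

y* = 7.1429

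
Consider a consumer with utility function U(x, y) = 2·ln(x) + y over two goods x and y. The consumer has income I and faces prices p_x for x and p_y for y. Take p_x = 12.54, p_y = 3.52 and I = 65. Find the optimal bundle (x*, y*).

x* = 0.5614, y* = 16.4659

MU_x = 2/x, MU_y = 1. Tangency: 2/x = p_x/p_y.
So x*(p_x,p_y) = 2·p_y/p_x, independent of income; and y* = (I − 2·p_y)/p_y.
At the given prices: x* = 2·3.52/12.54 = 0.5614, and y* = 16.4659.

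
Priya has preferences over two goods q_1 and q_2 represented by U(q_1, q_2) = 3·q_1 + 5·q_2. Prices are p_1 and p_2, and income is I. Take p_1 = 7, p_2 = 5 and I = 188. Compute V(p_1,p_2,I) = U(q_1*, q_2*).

Linear utility — the consumer picks whichever good has higher MU/price: 3/7 = 0.4286 vs 5/5 = 1.
q_2 gives more utility per dollar, so spend all income on q_2: q_2* = I/p_2, q_1* = 0.
Numerically: q_1* = 0, q_2* = 37.6.
Utility at the optimum: U(0, 37.6) = 188.

V = 188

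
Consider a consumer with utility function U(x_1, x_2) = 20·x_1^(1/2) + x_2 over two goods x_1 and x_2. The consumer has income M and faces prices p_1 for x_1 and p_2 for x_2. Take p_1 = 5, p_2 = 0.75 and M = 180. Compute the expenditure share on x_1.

Set MRS = p_1/p_2: 10·x_1^(−1/2) = p_1/p_2.
Solve: √x_1 = 10·p_2/p_1, so x_1*(p_1,p_2) = (10·p_2/p_1)², and x_2* = (M − p_1·x_1*)/p_2.
Plugging in: x_1* = (10·0.75/5)² = 2.25, x_2* = 225.
Expenditure on x_1: 5·2.25 = 11.25; share = 0.0625.

share on x_1 = 0.0625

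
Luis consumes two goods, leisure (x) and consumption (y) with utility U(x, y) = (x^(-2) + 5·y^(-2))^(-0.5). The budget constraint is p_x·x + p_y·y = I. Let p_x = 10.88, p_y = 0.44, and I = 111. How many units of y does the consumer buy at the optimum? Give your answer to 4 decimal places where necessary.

y* = 42.3023

With the ratio pinned down, the budget gives x* = I/(p_x + p_y·(y/x)) and y* = (y/x)·x*.
Numerically y/x = 4.981752, so x* = 111/(10.88 + 0.44·4.981752) = 8.4915 and y* = 4.981752·8.4915 = 42.3023.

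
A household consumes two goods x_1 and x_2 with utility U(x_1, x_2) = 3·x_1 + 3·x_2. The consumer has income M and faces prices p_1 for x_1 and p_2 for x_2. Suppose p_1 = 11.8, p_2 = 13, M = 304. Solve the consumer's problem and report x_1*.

x_1 gives more utility per dollar, so spend all income on x_1: x_1* = M/p_1, x_2* = 0.
Numerically: x_1* = 25.7627, x_2* = 0.

x_1* = 25.7627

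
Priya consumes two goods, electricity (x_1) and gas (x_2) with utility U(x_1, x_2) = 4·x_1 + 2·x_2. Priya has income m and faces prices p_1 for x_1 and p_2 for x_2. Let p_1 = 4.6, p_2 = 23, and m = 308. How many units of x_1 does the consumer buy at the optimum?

x_1* = 66.9565

Perfect substitutes: compare marginal utility per dollar. 4/p_1 vs 2/p_2 → 0.8696 vs 0.087.
x_1 gives more utility per dollar, so spend all income on x_1: x_1* = m/p_1, x_2* = 0.
Numerically: x_1* = 66.9565, x_2* = 0.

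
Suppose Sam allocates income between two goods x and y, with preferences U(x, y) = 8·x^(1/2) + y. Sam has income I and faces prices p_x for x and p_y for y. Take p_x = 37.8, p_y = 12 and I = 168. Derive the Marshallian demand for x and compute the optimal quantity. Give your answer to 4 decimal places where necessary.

Utility is quasi-linear in y; the FOC for x is 4/√x = p_x/p_y.
Solve: √x = 4·p_y/p_x, so x*(p_x,p_y) = (4·p_y/p_x)², and y* = (I − p_x·x*)/p_y.
Plugging in: x* = (4·12/37.8)² = 1.6125.

x* = 1.6125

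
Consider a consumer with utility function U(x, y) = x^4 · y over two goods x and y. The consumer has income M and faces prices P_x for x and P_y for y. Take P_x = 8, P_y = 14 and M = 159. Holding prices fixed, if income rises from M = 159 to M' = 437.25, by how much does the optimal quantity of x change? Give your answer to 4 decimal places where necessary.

Demand: x*(P_x,P_y,M) = 0.8·M/P_x and y* = 0.2·M/P_y.
At P_x=8, P_y=14, M=159: x* = 0.8·159/8 = 15.9.
At M' = 437.25: x* = 43.725. Change: 43.725 − 15.9 = 27.825.

Δx* = 27.825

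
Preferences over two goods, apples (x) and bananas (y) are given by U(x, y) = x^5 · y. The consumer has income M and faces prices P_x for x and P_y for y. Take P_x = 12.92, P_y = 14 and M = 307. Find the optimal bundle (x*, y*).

Demand: x*(P_x,P_y,M) = 5/6·M/P_x and y* = 1/6·M/P_y.
At P_x=12.92, P_y=14, M=307: x* = 5/6·307/12.92 = 19.8013, y* = 3.6548.

x* = 19.8013, y* = 3.6548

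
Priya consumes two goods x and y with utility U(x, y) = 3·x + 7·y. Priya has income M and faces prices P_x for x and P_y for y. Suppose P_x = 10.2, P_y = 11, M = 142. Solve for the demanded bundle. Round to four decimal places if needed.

x* = 0, y* = 12.9091

Linear utility — the consumer picks whichever good has higher MU/price: 3/10.2 = 0.2941 vs 7/11 = 0.6364.
y gives more utility per dollar, so spend all income on y: y* = M/P_y, x* = 0.
Numerically: x* = 0, y* = 12.9091.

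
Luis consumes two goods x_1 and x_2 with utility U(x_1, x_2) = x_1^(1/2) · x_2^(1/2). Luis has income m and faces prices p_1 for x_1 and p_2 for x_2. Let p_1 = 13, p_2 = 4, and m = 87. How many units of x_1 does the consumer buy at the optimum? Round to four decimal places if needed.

The MRS is x_2/x_1. Set MRS = p_1/p_2.
Rearranging, p_2·x_2 = p_1·x_1. Substituting into the budget gives p_1·x_1·(1 + 1) = m.
Demand: x_1*(p_1,p_2,m) = 0.5·m/p_1 and x_2* = 0.5·m/p_2.
At p_1=13, p_2=4, m=87: x_1* = 0.5·87/13 = 3.3462.

x_1* = 3.3462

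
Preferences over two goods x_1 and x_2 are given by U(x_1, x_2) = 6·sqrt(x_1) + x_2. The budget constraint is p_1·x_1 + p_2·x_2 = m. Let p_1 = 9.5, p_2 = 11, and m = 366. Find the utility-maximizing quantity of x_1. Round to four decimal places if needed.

x_1* = 12.0665

Thus x_1* = (3·p_2/p_1)² — independent of m — with the rest of income spent on x_2.
Plugging in: x_1* = (3·11/9.5)² = 12.0665.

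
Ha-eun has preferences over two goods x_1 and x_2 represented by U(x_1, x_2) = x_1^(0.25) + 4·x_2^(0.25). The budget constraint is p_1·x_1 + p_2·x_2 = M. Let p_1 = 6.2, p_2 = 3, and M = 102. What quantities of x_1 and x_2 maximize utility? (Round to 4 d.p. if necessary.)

MU_x_1 ∝ x_1^(-0.75), MU_x_2 ∝ 4·x_2^(-0.75), so MRS = (1/4)·(x_2/x_1)^(0.75) = p_1/p_2.
Solve for the ratio: x_2/x_1 = [4·p_1/p_2]^(4/3).
Substitute x_2 = (x_2/x_1)·x_1 into the budget: x_1* = M/(p_1 + p_2·(x_2/x_1)).
Numerically x_2/x_1 = 16.715033, so x_1* = 102/(6.2 + 3·16.715033) = 1.8103 and x_2* = 16.715033·1.8103 = 30.2588.

x_1* = 1.8103, x_2* = 30.2588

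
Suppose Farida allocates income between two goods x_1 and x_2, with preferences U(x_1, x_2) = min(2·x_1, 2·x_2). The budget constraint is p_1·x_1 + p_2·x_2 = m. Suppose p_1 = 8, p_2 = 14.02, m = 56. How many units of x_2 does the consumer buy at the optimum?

Leontief preferences: the optimum is at the kink where x_1/2 = x_2/2, i.e. x_2 = x_1.
Budget: p_1·x_1 + p_2·x_1 = m, so (2·p_1 + 2·p_2)·x_1 = 2·m.
Demand: x_1*(p_1,p_2,m) = 2·m/(2·p_1 + 2·p_2), x_2* = 2·m/(2·p_1 + 2·p_2).
Here 2·8 + 2·14.02 = 44.04, giving x_2* = 2.5431.

x_2* = 2.5431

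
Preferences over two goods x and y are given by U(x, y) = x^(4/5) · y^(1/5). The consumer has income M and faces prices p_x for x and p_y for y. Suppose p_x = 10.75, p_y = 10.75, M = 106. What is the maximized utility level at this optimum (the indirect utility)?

V = 5.9783

Demand: x*(p_x,p_y,M) = 0.8·M/p_x and y* = 0.2·M/p_y.
At p_x=10.75, p_y=10.75, M=106: x* = 0.8·106/10.75 = 7.8884, y* = 1.9721.
Utility at the optimum: U(7.8884, 1.9721) = 5.9783.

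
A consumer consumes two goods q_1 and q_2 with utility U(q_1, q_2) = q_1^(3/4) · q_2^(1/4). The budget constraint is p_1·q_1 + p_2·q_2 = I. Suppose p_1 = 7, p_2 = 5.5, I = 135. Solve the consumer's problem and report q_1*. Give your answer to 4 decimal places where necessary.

Tangency: MRS = 3·q_2/q_1 = p_1/p_2.
Rearranging, p_2·q_2 = (1/3)·p_1·q_1. Substituting into the budget gives p_1·q_1·(1 + (1/3)) = I.
Demand: q_1*(p_1,p_2,I) = 0.75·I/p_1 and q_2* = 0.25·I/p_2.
At p_1=7, p_2=5.5, I=135: q_1* = 0.75·135/7 = 14.4643.

q_1* = 14.4643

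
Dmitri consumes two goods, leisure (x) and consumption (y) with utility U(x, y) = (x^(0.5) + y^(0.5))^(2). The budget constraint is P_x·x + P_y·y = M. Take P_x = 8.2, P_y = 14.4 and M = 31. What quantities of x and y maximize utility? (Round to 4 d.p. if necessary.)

x* = 2.4088, y* = 0.7811

MRS = MU_x/MU_y = (y/x)^(0.5). Set equal to P_x/P_y.
Solve for the ratio: y/x = [P_x/P_y]^(2).
With the ratio pinned down, the budget gives x* = M/(P_x + P_y·(y/x)) and y* = (y/x)·x*.
Numerically y/x = 0.324267, so x* = 31/(8.2 + 14.4·0.324267) = 2.4088 and y* = 0.324267·2.4088 = 0.7811.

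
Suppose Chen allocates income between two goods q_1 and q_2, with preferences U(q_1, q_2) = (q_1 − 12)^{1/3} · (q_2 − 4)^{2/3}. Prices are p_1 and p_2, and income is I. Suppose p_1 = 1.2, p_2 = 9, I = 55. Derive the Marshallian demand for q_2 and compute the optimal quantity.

q_2* = 4.3407

Discretionary income = 55 − 12·1.2 − 4·9 = 4.6; q_2* = 4 + 2/3·4.6/9 = 4.3407.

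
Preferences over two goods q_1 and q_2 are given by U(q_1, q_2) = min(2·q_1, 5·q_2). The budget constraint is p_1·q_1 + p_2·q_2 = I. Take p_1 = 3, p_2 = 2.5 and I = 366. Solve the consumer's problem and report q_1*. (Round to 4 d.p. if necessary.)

With perfect complements, no substitution: consume in ratio q_1:q_2 = 5:2.
Budget: p_1·q_1 + p_2·(2/5)·q_1 = I, so (5·p_1 + 2·p_2)·q_1 = 5·I.
Demand: q_1*(p_1,p_2,I) = 5·I/(5·p_1 + 2·p_2), q_2* = 2·I/(5·p_1 + 2·p_2).
Here 5·3 + 2·2.5 = 20, giving q_1* = 91.5.

q_1* = 91.5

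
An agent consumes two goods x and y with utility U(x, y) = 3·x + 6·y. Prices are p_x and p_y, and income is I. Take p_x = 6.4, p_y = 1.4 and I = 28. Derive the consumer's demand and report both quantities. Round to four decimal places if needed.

Perfect substitutes: compare marginal utility per dollar. 3/p_x vs 6/p_y → 0.4688 vs 4.2857.
y gives more utility per dollar, so spend all income on y: y* = I/p_y, x* = 0.
Numerically: x* = 0, y* = 20.

x* = 0, y* = 20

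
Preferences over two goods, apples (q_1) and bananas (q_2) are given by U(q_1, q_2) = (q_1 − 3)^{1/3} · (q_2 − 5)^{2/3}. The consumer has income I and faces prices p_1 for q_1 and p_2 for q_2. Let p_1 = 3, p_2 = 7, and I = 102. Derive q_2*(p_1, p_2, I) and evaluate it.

This is Cobb-Douglas in (q_1−3, q_2−5): tangency gives 1/3·p_2·(q_2−5) = 2/3·p_1·(q_1−3).
Substituting into the budget: q_1* = 3 + 1/3·(I − 3·p_1 − 5·p_2)/p_1, and q_2* = 5 + 2/3·(…)/p_2.
Discretionary income = 102 − 3·3 − 5·7 = 58; q_2* = 5 + 2/3·58/7 = 10.5238.

q_2* = 10.5238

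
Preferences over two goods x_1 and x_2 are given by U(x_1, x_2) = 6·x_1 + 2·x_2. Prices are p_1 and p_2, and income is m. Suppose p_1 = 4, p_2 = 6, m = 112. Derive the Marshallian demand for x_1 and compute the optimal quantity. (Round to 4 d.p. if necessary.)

Linear utility — the consumer picks whichever good has higher MU/price: 6/4 = 1.5 vs 2/6 = 0.3333.
x_1 gives more utility per dollar, so spend all income on x_1: x_1* = m/p_1, x_2* = 0.
Numerically: x_1* = 28, x_2* = 0.

x_1* = 28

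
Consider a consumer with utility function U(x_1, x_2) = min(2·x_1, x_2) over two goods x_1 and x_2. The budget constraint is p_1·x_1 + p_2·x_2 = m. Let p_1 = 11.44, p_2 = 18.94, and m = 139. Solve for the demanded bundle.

With perfect complements, no substitution: consume in ratio x_1:x_2 = 1:2.
Budget: p_1·x_1 + p_2·2·x_1 = m, so (p_1 + 2·p_2)·x_1 = m.
Demand: x_1*(p_1,p_2,m) = m/(p_1 + 2·p_2), x_2* = 2·m/(p_1 + 2·p_2).
Here 11.44 + 2·18.94 = 49.32, giving x_1* = 2.8183 and x_2* = 5.6367.

x_1* = 2.8183, x_2* = 5.6367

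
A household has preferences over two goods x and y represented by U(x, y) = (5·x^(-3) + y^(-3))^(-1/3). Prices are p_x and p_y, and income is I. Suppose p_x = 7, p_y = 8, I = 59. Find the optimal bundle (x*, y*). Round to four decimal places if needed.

MU_x ∝ 5·x^(-4), MU_y ∝ y^(-4), so MRS = 5·(y/x)^(4) = p_x/p_y.
Solve for the ratio: y/x = [(1/5)·p_x/p_y]^(0.25).
Substitute y = (y/x)·x into the budget: x* = I/(p_x + p_y·(y/x)).
Numerically y/x = 0.646784, so x* = 59/(7 + 8·0.646784) = 4.8463 and y* = 0.646784·4.8463 = 3.1345.

x* = 4.8463, y* = 3.1345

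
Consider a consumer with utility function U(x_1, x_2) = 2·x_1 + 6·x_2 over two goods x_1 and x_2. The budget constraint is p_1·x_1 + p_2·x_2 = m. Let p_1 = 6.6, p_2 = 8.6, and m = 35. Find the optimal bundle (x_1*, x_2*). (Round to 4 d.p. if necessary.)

x_1* = 0, x_2* = 4.0698

Numerically: x_1* = 0, x_2* = 4.0698.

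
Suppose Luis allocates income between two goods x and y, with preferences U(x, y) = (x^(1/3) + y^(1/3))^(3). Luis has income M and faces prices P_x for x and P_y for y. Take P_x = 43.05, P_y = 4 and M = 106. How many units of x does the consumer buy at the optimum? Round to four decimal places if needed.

With the ratio pinned down, the budget gives x* = M/(P_x + P_y·(y/x)) and y* = (y/x)·x*.
Numerically y/x = 35.307726, so x* = 106/(43.05 + 4·35.307726) = 0.5752.

x* = 0.5752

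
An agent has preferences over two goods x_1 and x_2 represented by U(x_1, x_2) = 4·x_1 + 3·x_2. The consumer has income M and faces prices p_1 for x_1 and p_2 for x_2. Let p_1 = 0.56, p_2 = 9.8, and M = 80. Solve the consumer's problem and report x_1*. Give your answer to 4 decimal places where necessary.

x_1* = 142.8571

Linear utility — the consumer picks whichever good has higher MU/price: 4/0.56 = 7.1429 vs 3/9.8 = 0.3061.
x_1 gives more utility per dollar, so spend all income on x_1: x_1* = M/p_1, x_2* = 0.
Numerically: x_1* = 142.8571, x_2* = 0.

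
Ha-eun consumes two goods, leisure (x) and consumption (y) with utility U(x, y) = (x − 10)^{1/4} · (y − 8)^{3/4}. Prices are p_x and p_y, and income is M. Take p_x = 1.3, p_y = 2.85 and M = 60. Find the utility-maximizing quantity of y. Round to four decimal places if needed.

y* = 14.3684

MRS = (1/3)·(y−8)/(x−10). Tangency with p_x/p_y gives y−8 = 3·(p_x/p_y)·(x−10).
After buying the subsistence bundle (10, 8), a share 0.25 of the remaining income goes to x: x* = 10 + 0.25·(M − 10p_x − 8p_y)/p_x.
Discretionary income = 60 − 10·1.3 − 8·2.85 = 24.2; y* = 8 + 0.75·24.2/2.85 = 14.3684.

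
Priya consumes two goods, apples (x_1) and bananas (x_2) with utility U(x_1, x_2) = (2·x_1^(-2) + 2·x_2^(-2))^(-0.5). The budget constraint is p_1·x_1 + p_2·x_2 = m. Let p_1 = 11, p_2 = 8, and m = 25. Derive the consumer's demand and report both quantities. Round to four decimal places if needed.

With the ratio pinned down, the budget gives x_1* = m/(p_1 + p_2·(x_2/x_1)) and x_2* = (x_2/x_1)·x_1*.
Numerically x_2/x_1 = 1.11199, so x_1* = 25/(11 + 8·1.11199) = 1.2565 and x_2* = 1.11199·1.2565 = 1.3973.

x_1* = 1.2565, x_2* = 1.3973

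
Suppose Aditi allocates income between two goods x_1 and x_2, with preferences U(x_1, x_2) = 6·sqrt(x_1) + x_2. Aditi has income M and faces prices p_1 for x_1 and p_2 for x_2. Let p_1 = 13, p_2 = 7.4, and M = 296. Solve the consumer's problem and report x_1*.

x_1* = 2.9162

Set MRS = p_1/p_2: 3·x_1^(−1/2) = p_1/p_2.
Solve: √x_1 = 3·p_2/p_1, so x_1*(p_1,p_2) = (3·p_2/p_1)², and x_2* = (M − p_1·x_1*)/p_2.
Plugging in: x_1* = (3·7.4/13)² = 2.9162.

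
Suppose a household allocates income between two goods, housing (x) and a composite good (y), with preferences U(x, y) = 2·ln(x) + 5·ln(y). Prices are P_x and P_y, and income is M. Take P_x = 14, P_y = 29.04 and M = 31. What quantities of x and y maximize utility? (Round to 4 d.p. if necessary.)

Tangency: MRS = (2/5)·y/x = P_x/P_y.
So 2·P_y·y = 5·P_x·x; combined with the budget, a share 2/7 of income goes to x.
Demand: x*(P_x,P_y,M) = 2/7·M/P_x and y* = 5/7·M/P_y.
At P_x=14, P_y=29.04, M=31: x* = 2/7·31/14 = 0.6327, y* = 0.7625.

x* = 0.6327, y* = 0.7625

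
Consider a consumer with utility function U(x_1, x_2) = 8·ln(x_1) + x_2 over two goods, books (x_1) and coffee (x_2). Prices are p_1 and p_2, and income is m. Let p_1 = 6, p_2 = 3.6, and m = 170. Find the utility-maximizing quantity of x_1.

Set MRS = p_1/p_2: (8/x_1)/1 = p_1/p_2.
So x_1*(p_1,p_2) = 8·p_2/p_1, independent of income; and x_2* = (m − 8·p_2)/p_2.
At the given prices: x_1* = 8·3.6/6 = 4.8.

x_1* = 4.8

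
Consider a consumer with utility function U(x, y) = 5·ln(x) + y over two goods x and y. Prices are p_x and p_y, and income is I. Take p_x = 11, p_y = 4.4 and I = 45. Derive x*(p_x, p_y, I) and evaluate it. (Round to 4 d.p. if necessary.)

Set MRS = p_x/p_y: (5/x)/1 = p_x/p_y.
So x*(p_x,p_y) = 5·p_y/p_x, independent of income; and y* = (I − 5·p_y)/p_y.
At the given prices: x* = 5·4.4/11 = 2.

x* = 2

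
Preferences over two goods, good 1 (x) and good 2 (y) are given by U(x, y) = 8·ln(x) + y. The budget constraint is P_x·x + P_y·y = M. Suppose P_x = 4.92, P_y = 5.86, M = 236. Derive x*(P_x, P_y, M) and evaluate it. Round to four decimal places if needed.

x* = 9.5285

Set MRS = P_x/P_y: (8/x)/1 = P_x/P_y.
So x*(P_x,P_y) = 8·P_y/P_x, independent of income; and y* = (M − 8·P_y)/P_y.
At the given prices: x* = 8·5.86/4.92 = 9.5285.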